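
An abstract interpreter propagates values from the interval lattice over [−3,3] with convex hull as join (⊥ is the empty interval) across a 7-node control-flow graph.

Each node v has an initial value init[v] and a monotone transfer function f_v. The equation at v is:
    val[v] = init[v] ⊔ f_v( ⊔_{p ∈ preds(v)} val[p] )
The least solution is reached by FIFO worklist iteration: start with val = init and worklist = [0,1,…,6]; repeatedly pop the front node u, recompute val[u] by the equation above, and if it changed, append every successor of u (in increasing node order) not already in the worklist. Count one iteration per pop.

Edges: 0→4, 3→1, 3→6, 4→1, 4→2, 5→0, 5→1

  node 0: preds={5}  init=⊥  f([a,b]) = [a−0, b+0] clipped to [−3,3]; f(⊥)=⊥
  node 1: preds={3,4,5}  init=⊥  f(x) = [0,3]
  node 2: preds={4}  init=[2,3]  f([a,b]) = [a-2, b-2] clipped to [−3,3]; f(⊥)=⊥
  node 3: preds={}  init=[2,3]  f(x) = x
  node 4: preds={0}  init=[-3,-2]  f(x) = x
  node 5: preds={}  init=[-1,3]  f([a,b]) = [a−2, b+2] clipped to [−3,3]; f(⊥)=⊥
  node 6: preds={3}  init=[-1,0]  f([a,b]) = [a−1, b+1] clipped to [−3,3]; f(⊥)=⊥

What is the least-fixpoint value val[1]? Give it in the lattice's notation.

Iteration log — 9 steps:
  step 1. node 0  ⊔preds=[-1,3]  new=[-1,3]  old=⊥  +wl: 
  step 2. node 1  ⊔preds=[-3,3]  new=[0,3]  old=⊥  +wl: 
  step 3. node 2  ⊔preds=[-3,-2]  new=[-3,3]  old=[2,3]  +wl: 
  step 4. node 3  ⊔preds=⊥  new=[2,3]  stable
  step 5. node 4  ⊔preds=[-1,3]  new=[-3,3]  old=[-3,-2]  +wl: 1,2
  step 6. node 5  ⊔preds=⊥  new=[-1,3]  stable
  step 7. node 6  ⊔preds=[2,3]  new=[-1,3]  old=[-1,0]  +wl: 
  step 8. node 1  ⊔preds=[-3,3]  new=[0,3]  stable
  step 9. node 2  ⊔preds=[-3,3]  new=[-3,3]  stable

Least fixpoint reached:
  node 0: [-1,3]
  node 1: [0,3]
  node 2: [-3,3]
  node 3: [2,3]
  node 4: [-3,3]
  node 5: [-1,3]
  node 6: [-1,3]

[0,3]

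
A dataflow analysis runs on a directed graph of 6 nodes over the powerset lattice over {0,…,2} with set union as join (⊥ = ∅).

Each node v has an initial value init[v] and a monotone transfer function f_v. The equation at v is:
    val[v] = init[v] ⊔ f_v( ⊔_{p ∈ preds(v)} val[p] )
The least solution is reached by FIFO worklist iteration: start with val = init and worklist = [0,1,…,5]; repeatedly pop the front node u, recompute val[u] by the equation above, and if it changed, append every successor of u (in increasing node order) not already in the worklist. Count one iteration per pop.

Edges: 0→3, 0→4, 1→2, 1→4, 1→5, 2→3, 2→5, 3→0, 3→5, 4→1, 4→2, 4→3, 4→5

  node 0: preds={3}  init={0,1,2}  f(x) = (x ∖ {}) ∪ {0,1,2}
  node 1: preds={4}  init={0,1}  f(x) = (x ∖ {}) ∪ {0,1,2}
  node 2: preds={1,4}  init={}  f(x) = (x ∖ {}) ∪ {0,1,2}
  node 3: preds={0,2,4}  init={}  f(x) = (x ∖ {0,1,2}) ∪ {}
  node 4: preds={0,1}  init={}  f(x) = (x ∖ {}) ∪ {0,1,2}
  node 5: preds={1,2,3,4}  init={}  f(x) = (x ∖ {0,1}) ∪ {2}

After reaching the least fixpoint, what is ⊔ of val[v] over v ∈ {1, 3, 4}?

{0,1,2}

Worklist (9 pops):
  #1 pop 0: in={} → {0,1,2} (no change)
  #2 pop 1: in={} → {0,1,2} (was {0,1}); enqueue []
  #3 pop 2: in={0,1,2} → {0,1,2} (was {}); enqueue []
  #4 pop 3: in={0,1,2} → {} (no change)
  #5 pop 4: in={0,1,2} → {0,1,2} (was {}); enqueue [1,2,3]
  #6 pop 5: in={0,1,2} → {2} (was {}); enqueue []
  #7 pop 1: in={0,1,2} → {0,1,2} (no change)
  #8 pop 2: in={0,1,2} → {0,1,2} (no change)
  #9 pop 3: in={0,1,2} → {} (no change)

Fixpoint:
  val[0] = {0,1,2}
  val[1] = {0,1,2}
  val[2] = {0,1,2}
  val[3] = {}
  val[4] = {0,1,2}
  val[5] = {2}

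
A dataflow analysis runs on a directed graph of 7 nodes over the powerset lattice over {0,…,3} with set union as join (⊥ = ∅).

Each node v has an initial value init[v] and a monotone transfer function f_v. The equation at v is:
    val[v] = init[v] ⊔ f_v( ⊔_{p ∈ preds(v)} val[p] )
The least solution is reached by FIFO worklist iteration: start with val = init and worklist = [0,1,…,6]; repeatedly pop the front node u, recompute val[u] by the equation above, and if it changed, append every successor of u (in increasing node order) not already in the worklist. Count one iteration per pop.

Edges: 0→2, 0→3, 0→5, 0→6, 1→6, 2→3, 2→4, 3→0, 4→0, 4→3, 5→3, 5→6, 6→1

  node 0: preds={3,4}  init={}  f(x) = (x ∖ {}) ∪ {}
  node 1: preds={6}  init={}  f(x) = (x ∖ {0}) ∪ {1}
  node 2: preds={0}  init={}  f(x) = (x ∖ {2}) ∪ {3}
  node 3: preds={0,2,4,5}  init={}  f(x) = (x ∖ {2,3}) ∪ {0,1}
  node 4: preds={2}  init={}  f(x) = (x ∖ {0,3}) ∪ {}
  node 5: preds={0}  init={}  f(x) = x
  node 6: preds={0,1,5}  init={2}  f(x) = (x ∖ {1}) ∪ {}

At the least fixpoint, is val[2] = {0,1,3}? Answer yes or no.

Worklist (16 pops):
  #1 pop 0: in={} → {} (no change)
  #2 pop 1: in={2} → {1,2} (was {}); enqueue []
  #3 pop 2: in={} → {3} (was {}); enqueue []
  #4 pop 3: in={3} → {0,1} (was {}); enqueue [0]
  #5 pop 4: in={3} → {} (no change)
  #6 pop 5: in={} → {} (no change)
  #7 pop 6: in={1,2} → {2} (no change)
  #8 pop 0: in={0,1} → {0,1} (was {}); enqueue [2,3,5,6]
  #9 pop 2: in={0,1} → {0,1,3} (was {3}); enqueue [4]
  #10 pop 3: in={0,1,3} → {0,1} (no change)
  #11 pop 5: in={0,1} → {0,1} (was {}); enqueue [3]
  #12 pop 6: in={0,1,2} → {0,2} (was {2}); enqueue [1]
  #13 pop 4: in={0,1,3} → {1} (was {}); enqueue [0]
  #14 pop 3: in={0,1,3} → {0,1} (no change)
  #15 pop 1: in={0,2} → {1,2} (no change)
  #16 pop 0: in={0,1} → {0,1} (no change)

Fixpoint:
  val[0] = {0,1}
  val[1] = {1,2}
  val[2] = {0,1,3}
  val[3] = {0,1}
  val[4] = {1}
  val[5] = {0,1}
  val[6] = {0,2}

yes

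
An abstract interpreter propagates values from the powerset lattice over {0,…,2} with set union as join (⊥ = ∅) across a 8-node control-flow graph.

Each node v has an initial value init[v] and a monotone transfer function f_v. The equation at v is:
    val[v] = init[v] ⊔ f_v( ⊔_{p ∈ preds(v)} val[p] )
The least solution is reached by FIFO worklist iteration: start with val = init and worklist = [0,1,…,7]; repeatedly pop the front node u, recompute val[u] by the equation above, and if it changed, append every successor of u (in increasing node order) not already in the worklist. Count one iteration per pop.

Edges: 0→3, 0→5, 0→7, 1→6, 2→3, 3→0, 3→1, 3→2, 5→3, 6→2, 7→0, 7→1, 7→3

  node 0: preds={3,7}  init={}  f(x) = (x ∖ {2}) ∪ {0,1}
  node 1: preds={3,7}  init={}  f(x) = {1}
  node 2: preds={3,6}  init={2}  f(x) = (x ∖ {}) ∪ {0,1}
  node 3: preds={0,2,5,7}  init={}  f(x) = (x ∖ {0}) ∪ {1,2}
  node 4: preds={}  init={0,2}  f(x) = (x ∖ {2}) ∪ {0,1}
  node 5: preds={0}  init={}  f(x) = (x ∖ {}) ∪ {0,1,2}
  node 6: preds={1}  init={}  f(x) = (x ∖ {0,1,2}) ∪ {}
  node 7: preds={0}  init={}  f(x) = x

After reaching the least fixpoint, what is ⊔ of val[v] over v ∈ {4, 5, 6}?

{0,1,2}

Trace (12 dequeues):
  [1] u=0 | in {} | out {0,1} | prev {} | push {}
  [2] u=1 | in {} | out {1} | prev {} | push {}
  [3] u=2 | in {} | out {0,1,2} | prev {2} | push {}
  [4] u=3 | in {0,1,2} | out {1,2} | prev {} | push {0,1,2}
  [5] u=4 | in {} | out {0,1,2} | prev {0,2} | push {}
  [6] u=5 | in {0,1} | out {0,1,2} | prev {} | push {3}
  [7] u=6 | in {1} | out {} | ==
  [8] u=7 | in {0,1} | out {0,1} | prev {} | push {}
  [9] u=0 | in {0,1,2} | out {0,1} | ==
  [10] u=1 | in {0,1,2} | out {1} | ==
  [11] u=2 | in {1,2} | out {0,1,2} | ==
  [12] u=3 | in {0,1,2} | out {1,2} | ==

Converged values:
  [0] {0,1}
  [1] {1}
  [2] {0,1,2}
  [3] {1,2}
  [4] {0,1,2}
  [5] {0,1,2}
  [6] {}
  [7] {0,1}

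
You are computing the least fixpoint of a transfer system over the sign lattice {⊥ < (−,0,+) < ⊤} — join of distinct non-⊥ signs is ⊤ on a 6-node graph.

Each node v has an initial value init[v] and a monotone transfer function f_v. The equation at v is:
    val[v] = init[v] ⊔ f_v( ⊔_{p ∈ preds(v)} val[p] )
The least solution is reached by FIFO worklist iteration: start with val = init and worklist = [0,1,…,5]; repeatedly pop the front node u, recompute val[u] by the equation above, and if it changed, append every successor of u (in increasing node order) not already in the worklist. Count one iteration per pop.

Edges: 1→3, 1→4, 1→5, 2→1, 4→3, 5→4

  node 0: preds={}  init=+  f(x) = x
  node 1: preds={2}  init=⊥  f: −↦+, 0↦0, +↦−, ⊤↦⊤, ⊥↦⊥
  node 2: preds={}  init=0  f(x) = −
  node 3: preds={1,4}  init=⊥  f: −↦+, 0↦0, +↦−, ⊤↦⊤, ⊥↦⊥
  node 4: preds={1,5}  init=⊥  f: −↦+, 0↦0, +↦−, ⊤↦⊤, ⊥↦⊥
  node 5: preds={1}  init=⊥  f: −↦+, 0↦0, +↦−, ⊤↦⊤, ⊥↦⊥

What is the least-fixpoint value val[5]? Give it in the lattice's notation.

Trace (12 dequeues):
  [1] u=0 | in ⊥ | out + | ==
  [2] u=1 | in 0 | out 0 | prev ⊥ | push {}
  [3] u=2 | in ⊥ | out ⊤ | prev 0 | push {1}
  [4] u=3 | in 0 | out 0 | prev ⊥ | push {}
  [5] u=4 | in 0 | out 0 | prev ⊥ | push {3}
  [6] u=5 | in 0 | out 0 | prev ⊥ | push {4}
  [7] u=1 | in ⊤ | out ⊤ | prev 0 | push {5}
  [8] u=3 | in ⊤ | out ⊤ | prev 0 | push {}
  [9] u=4 | in ⊤ | out ⊤ | prev 0 | push {3}
  [10] u=5 | in ⊤ | out ⊤ | prev 0 | push {4}
  [11] u=3 | in ⊤ | out ⊤ | ==
  [12] u=4 | in ⊤ | out ⊤ | ==

Converged values:
  [0] +
  [1] ⊤
  [2] ⊤
  [3] ⊤
  [4] ⊤
  [5] ⊤

⊤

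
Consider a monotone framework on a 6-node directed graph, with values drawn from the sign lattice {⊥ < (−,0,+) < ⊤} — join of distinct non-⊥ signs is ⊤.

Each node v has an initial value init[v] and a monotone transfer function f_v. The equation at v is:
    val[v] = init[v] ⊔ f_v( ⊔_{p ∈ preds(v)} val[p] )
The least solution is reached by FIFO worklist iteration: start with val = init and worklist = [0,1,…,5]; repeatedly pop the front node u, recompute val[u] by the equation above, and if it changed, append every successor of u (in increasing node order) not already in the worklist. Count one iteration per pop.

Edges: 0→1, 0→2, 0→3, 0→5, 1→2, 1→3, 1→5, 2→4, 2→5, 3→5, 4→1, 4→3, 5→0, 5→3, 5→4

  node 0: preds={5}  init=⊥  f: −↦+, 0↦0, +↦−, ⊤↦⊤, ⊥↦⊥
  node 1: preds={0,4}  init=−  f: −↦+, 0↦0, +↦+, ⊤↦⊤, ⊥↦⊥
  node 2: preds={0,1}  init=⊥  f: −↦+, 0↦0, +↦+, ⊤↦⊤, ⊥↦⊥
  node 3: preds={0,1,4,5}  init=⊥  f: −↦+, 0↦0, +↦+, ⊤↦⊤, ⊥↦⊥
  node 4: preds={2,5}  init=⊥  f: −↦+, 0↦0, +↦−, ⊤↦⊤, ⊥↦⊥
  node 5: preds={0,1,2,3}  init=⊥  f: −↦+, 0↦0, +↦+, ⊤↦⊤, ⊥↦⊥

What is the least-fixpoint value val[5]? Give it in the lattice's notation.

⊤

Iteration log — 15 steps:
  step 1. node 0  ⊔preds=⊥  new=⊥  stable
  step 2. node 1  ⊔preds=⊥  new=−  stable
  step 3. node 2  ⊔preds=−  new=+  old=⊥  +wl: 
  step 4. node 3  ⊔preds=−  new=+  old=⊥  +wl: 
  step 5. node 4  ⊔preds=+  new=−  old=⊥  +wl: 1,3
  step 6. node 5  ⊔preds=⊤  new=⊤  old=⊥  +wl: 0,4
  step 7. node 1  ⊔preds=−  new=⊤  old=−  +wl: 2,5
  step 8. node 3  ⊔preds=⊤  new=⊤  old=+  +wl: 
  step 9. node 0  ⊔preds=⊤  new=⊤  old=⊥  +wl: 1,3
  step 10. node 4  ⊔preds=⊤  new=⊤  old=−  +wl: 
  step 11. node 2  ⊔preds=⊤  new=⊤  old=+  +wl: 4
  step 12. node 5  ⊔preds=⊤  new=⊤  stable
  step 13. node 1  ⊔preds=⊤  new=⊤  stable
  step 14. node 3  ⊔preds=⊤  new=⊤  stable
  step 15. node 4  ⊔preds=⊤  new=⊤  stable

Least fixpoint reached:
  node 0: ⊤
  node 1: ⊤
  node 2: ⊤
  node 3: ⊤
  node 4: ⊤
  node 5: ⊤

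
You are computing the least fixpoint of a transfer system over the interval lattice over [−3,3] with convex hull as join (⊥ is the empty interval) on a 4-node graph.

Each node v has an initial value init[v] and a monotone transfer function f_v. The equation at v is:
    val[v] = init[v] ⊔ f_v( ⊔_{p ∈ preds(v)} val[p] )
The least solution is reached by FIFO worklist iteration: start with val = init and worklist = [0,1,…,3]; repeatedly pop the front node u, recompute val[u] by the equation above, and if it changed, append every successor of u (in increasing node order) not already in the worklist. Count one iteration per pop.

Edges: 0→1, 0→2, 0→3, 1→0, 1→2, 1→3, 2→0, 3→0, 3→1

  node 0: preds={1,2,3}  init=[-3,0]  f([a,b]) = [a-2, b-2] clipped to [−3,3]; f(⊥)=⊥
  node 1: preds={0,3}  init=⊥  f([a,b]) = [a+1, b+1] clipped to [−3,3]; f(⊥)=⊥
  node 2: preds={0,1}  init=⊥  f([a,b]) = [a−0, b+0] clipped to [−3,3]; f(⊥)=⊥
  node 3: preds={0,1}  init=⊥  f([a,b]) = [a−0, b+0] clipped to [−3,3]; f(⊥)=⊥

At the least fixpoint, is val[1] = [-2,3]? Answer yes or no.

yes

Trace (16 dequeues):
  [1] u=0 | in ⊥ | out [-3,0] | ==
  [2] u=1 | in [-3,0] | out [-2,1] | prev ⊥ | push {0}
  [3] u=2 | in [-3,1] | out [-3,1] | prev ⊥ | push {}
  [4] u=3 | in [-3,1] | out [-3,1] | prev ⊥ | push {1}
  [5] u=0 | in [-3,1] | out [-3,0] | ==
  [6] u=1 | in [-3,1] | out [-2,2] | prev [-2,1] | push {0,2,3}
  [7] u=0 | in [-3,2] | out [-3,0] | ==
  [8] u=2 | in [-3,2] | out [-3,2] | prev [-3,1] | push {0}
  [9] u=3 | in [-3,2] | out [-3,2] | prev [-3,1] | push {1}
  [10] u=0 | in [-3,2] | out [-3,0] | ==
  [11] u=1 | in [-3,2] | out [-2,3] | prev [-2,2] | push {0,2,3}
  [12] u=0 | in [-3,3] | out [-3,1] | prev [-3,0] | push {1}
  [13] u=2 | in [-3,3] | out [-3,3] | prev [-3,2] | push {0}
  [14] u=3 | in [-3,3] | out [-3,3] | prev [-3,2] | push {}
  [15] u=1 | in [-3,3] | out [-2,3] | ==
  [16] u=0 | in [-3,3] | out [-3,1] | ==

Converged values:
  [0] [-3,1]
  [1] [-2,3]
  [2] [-3,3]
  [3] [-3,3]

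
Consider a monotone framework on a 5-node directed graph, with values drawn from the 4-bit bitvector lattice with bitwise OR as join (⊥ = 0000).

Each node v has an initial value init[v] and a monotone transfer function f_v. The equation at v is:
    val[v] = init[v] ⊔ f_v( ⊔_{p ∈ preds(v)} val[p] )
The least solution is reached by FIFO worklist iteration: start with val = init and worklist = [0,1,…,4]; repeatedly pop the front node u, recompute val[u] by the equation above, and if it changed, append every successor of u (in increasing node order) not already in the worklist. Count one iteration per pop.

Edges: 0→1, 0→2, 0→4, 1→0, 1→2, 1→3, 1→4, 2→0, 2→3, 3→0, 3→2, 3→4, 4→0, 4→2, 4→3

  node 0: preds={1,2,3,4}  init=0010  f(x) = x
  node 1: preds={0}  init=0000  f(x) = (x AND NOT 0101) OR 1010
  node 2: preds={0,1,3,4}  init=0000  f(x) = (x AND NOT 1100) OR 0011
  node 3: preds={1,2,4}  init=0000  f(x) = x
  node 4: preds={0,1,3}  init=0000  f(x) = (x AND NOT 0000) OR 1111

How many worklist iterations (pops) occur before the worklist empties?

Iteration log — 12 steps:
  step 1. node 0  ⊔preds=0000  new=0010  stable
  step 2. node 1  ⊔preds=0010  new=1010  old=0000  +wl: 0
  step 3. node 2  ⊔preds=1010  new=0011  old=0000  +wl: 
  step 4. node 3  ⊔preds=1011  new=1011  old=0000  +wl: 2
  step 5. node 4  ⊔preds=1011  new=1111  old=0000  +wl: 3
  step 6. node 0  ⊔preds=1111  new=1111  old=0010  +wl: 1,4
  step 7. node 2  ⊔preds=1111  new=0011  stable
  step 8. node 3  ⊔preds=1111  new=1111  old=1011  +wl: 0,2
  step 9. node 1  ⊔preds=1111  new=1010  stable
  step 10. node 4  ⊔preds=1111  new=1111  stable
  step 11. node 0  ⊔preds=1111  new=1111  stable
  step 12. node 2  ⊔preds=1111  new=0011  stable

Least fixpoint reached:
  node 0: 1111
  node 1: 1010
  node 2: 0011
  node 3: 1111
  node 4: 1111

12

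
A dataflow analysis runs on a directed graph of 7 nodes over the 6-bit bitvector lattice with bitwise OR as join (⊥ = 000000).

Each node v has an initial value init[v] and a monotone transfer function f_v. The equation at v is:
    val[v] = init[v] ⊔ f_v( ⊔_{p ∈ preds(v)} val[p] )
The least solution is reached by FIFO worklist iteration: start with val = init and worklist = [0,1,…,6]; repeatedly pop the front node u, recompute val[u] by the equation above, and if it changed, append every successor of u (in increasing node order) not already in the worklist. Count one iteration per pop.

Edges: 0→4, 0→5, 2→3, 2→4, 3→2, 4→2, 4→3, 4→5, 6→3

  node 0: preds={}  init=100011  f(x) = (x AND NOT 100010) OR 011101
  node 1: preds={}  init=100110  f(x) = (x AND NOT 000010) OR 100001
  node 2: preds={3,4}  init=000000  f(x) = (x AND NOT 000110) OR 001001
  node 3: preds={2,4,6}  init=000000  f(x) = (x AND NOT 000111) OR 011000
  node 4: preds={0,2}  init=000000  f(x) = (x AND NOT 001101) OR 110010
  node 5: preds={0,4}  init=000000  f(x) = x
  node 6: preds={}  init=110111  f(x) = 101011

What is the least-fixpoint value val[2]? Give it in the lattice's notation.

111001

Worklist (10 pops):
  #1 pop 0: in=000000 → 111111 (was 100011); enqueue []
  #2 pop 1: in=000000 → 100111 (was 100110); enqueue []
  #3 pop 2: in=000000 → 001001 (was 000000); enqueue []
  #4 pop 3: in=111111 → 111000 (was 000000); enqueue [2]
  #5 pop 4: in=111111 → 110010 (was 000000); enqueue [3]
  #6 pop 5: in=111111 → 111111 (was 000000); enqueue []
  #7 pop 6: in=000000 → 111111 (was 110111); enqueue []
  #8 pop 2: in=111010 → 111001 (was 001001); enqueue [4]
  #9 pop 3: in=111111 → 111000 (no change)
  #10 pop 4: in=111111 → 110010 (no change)

Fixpoint:
  val[0] = 111111
  val[1] = 100111
  val[2] = 111001
  val[3] = 111000
  val[4] = 110010
  val[5] = 111111
  val[6] = 111111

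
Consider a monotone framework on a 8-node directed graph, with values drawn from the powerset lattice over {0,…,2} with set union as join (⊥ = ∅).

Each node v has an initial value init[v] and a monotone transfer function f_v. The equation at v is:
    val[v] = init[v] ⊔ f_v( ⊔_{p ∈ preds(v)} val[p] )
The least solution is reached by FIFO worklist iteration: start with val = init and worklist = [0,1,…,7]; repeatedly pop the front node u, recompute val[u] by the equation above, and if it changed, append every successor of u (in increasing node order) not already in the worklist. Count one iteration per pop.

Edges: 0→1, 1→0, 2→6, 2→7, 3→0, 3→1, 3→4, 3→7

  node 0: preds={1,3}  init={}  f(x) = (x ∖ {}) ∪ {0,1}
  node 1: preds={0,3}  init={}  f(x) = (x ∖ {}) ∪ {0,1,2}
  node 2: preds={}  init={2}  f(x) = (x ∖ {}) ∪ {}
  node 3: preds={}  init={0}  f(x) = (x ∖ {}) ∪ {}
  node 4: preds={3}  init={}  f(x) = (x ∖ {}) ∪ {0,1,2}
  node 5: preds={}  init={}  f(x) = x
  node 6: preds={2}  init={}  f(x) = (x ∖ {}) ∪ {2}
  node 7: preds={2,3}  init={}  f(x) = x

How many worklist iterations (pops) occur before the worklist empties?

Iteration log — 10 steps:
  step 1. node 0  ⊔preds={0}  new={0,1}  old={}  +wl: 
  step 2. node 1  ⊔preds={0,1}  new={0,1,2}  old={}  +wl: 0
  step 3. node 2  ⊔preds={}  new={2}  stable
  step 4. node 3  ⊔preds={}  new={0}  stable
  step 5. node 4  ⊔preds={0}  new={0,1,2}  old={}  +wl: 
  step 6. node 5  ⊔preds={}  new={}  stable
  step 7. node 6  ⊔preds={2}  new={2}  old={}  +wl: 
  step 8. node 7  ⊔preds={0,2}  new={0,2}  old={}  +wl: 
  step 9. node 0  ⊔preds={0,1,2}  new={0,1,2}  old={0,1}  +wl: 1
  step 10. node 1  ⊔preds={0,1,2}  new={0,1,2}  stable

Least fixpoint reached:
  node 0: {0,1,2}
  node 1: {0,1,2}
  node 2: {2}
  node 3: {0}
  node 4: {0,1,2}
  node 5: {}
  node 6: {2}
  node 7: {0,2}

10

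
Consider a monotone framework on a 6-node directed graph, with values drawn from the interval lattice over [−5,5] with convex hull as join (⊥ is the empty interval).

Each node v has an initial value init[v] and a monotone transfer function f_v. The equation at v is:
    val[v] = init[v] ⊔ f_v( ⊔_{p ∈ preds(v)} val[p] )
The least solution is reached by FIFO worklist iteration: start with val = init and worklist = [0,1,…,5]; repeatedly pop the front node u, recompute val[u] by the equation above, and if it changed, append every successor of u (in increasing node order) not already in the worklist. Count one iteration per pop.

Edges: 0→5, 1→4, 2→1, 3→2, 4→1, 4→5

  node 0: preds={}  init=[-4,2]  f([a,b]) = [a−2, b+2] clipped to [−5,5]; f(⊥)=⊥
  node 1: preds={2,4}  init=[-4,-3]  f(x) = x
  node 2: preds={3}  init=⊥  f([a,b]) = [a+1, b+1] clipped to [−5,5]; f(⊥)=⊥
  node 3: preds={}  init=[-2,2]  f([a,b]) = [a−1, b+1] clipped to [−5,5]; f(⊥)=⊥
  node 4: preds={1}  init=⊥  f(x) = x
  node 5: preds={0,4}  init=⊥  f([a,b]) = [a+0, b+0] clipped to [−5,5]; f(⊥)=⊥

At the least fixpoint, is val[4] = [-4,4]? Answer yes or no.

Iteration log — 10 steps:
  step 1. node 0  ⊔preds=⊥  new=[-4,2]  stable
  step 2. node 1  ⊔preds=⊥  new=[-4,-3]  stable
  step 3. node 2  ⊔preds=[-2,2]  new=[-1,3]  old=⊥  +wl: 1
  step 4. node 3  ⊔preds=⊥  new=[-2,2]  stable
  step 5. node 4  ⊔preds=[-4,-3]  new=[-4,-3]  old=⊥  +wl: 
  step 6. node 5  ⊔preds=[-4,2]  new=[-4,2]  old=⊥  +wl: 
  step 7. node 1  ⊔preds=[-4,3]  new=[-4,3]  old=[-4,-3]  +wl: 4
  step 8. node 4  ⊔preds=[-4,3]  new=[-4,3]  old=[-4,-3]  +wl: 1,5
  step 9. node 1  ⊔preds=[-4,3]  new=[-4,3]  stable
  step 10. node 5  ⊔preds=[-4,3]  new=[-4,3]  old=[-4,2]  +wl: 

Least fixpoint reached:
  node 0: [-4,2]
  node 1: [-4,3]
  node 2: [-1,3]
  node 3: [-2,2]
  node 4: [-4,3]
  node 5: [-4,3]

no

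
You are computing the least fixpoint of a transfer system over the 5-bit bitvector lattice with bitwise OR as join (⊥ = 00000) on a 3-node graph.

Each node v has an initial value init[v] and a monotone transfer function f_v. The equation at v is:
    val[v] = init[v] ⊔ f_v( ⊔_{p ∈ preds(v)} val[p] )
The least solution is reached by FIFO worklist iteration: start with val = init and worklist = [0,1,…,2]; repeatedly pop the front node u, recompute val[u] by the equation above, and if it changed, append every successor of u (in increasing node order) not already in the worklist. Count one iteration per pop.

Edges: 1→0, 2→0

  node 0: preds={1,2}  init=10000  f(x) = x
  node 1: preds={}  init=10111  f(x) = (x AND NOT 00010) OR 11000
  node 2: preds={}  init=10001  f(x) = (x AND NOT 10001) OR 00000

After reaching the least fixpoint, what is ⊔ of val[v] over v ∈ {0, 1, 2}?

Trace (4 dequeues):
  [1] u=0 | in 10111 | out 10111 | prev 10000 | push {}
  [2] u=1 | in 00000 | out 11111 | prev 10111 | push {0}
  [3] u=2 | in 00000 | out 10001 | ==
  [4] u=0 | in 11111 | out 11111 | prev 10111 | push {}

Converged values:
  [0] 11111
  [1] 11111
  [2] 10001

11111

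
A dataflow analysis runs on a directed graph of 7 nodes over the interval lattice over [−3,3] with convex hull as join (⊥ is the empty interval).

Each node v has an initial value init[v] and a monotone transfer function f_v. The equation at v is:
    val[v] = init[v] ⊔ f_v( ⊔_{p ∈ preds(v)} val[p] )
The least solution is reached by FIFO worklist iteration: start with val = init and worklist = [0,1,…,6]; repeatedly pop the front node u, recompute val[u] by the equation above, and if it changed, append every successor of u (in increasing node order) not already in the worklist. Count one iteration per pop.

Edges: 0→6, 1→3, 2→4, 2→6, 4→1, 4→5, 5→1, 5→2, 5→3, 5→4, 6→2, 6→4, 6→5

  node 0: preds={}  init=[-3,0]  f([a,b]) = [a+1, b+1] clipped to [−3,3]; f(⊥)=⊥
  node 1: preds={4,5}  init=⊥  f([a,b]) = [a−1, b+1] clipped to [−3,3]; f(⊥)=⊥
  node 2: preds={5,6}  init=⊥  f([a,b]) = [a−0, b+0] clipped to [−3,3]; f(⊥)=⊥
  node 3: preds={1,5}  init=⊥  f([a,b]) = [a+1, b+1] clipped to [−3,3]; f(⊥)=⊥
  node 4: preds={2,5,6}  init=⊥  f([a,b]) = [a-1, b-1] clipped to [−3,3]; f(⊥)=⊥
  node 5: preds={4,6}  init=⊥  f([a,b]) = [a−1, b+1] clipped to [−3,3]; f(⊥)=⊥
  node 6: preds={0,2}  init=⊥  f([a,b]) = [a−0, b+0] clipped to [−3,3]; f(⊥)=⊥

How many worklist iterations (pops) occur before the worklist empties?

Iteration log — 32 steps:
  step 1. node 0  ⊔preds=⊥  new=[-3,0]  stable
  step 2. node 1  ⊔preds=⊥  new=⊥  stable
  step 3. node 2  ⊔preds=⊥  new=⊥  stable
  step 4. node 3  ⊔preds=⊥  new=⊥  stable
  step 5. node 4  ⊔preds=⊥  new=⊥  stable
  step 6. node 5  ⊔preds=⊥  new=⊥  stable
  step 7. node 6  ⊔preds=[-3,0]  new=[-3,0]  old=⊥  +wl: 2,4,5
  step 8. node 2  ⊔preds=[-3,0]  new=[-3,0]  old=⊥  +wl: 6
  step 9. node 4  ⊔preds=[-3,0]  new=[-3,-1]  old=⊥  +wl: 1
  step 10. node 5  ⊔preds=[-3,0]  new=[-3,1]  old=⊥  +wl: 2,3,4
  step 11. node 6  ⊔preds=[-3,0]  new=[-3,0]  stable
  step 12. node 1  ⊔preds=[-3,1]  new=[-3,2]  old=⊥  +wl: 
  step 13. node 2  ⊔preds=[-3,1]  new=[-3,1]  old=[-3,0]  +wl: 6
  step 14. node 3  ⊔preds=[-3,2]  new=[-2,3]  old=⊥  +wl: 
  step 15. node 4  ⊔preds=[-3,1]  new=[-3,0]  old=[-3,-1]  +wl: 1,5
  step 16. node 6  ⊔preds=[-3,1]  new=[-3,1]  old=[-3,0]  +wl: 2,4
  step 17. node 1  ⊔preds=[-3,1]  new=[-3,2]  stable
  step 18. node 5  ⊔preds=[-3,1]  new=[-3,2]  old=[-3,1]  +wl: 1,3
  step 19. node 2  ⊔preds=[-3,2]  new=[-3,2]  old=[-3,1]  +wl: 6
  step 20. node 4  ⊔preds=[-3,2]  new=[-3,1]  old=[-3,0]  +wl: 5
  step 21. node 1  ⊔preds=[-3,2]  new=[-3,3]  old=[-3,2]  +wl: 
  step 22. node 3  ⊔preds=[-3,3]  new=[-2,3]  stable
  step 23. node 6  ⊔preds=[-3,2]  new=[-3,2]  old=[-3,1]  +wl: 2,4
  step 24. node 5  ⊔preds=[-3,2]  new=[-3,3]  old=[-3,2]  +wl: 1,3
  step 25. node 2  ⊔preds=[-3,3]  new=[-3,3]  old=[-3,2]  +wl: 6
  step 26. node 4  ⊔preds=[-3,3]  new=[-3,2]  old=[-3,1]  +wl: 5
  step 27. node 1  ⊔preds=[-3,3]  new=[-3,3]  stable
  step 28. node 3  ⊔preds=[-3,3]  new=[-2,3]  stable
  step 29. node 6  ⊔preds=[-3,3]  new=[-3,3]  old=[-3,2]  +wl: 2,4
  step 30. node 5  ⊔preds=[-3,3]  new=[-3,3]  stable
  step 31. node 2  ⊔preds=[-3,3]  new=[-3,3]  stable
  step 32. node 4  ⊔preds=[-3,3]  new=[-3,2]  stable

Least fixpoint reached:
  node 0: [-3,0]
  node 1: [-3,3]
  node 2: [-3,3]
  node 3: [-2,3]
  node 4: [-3,2]
  node 5: [-3,3]
  node 6: [-3,3]

32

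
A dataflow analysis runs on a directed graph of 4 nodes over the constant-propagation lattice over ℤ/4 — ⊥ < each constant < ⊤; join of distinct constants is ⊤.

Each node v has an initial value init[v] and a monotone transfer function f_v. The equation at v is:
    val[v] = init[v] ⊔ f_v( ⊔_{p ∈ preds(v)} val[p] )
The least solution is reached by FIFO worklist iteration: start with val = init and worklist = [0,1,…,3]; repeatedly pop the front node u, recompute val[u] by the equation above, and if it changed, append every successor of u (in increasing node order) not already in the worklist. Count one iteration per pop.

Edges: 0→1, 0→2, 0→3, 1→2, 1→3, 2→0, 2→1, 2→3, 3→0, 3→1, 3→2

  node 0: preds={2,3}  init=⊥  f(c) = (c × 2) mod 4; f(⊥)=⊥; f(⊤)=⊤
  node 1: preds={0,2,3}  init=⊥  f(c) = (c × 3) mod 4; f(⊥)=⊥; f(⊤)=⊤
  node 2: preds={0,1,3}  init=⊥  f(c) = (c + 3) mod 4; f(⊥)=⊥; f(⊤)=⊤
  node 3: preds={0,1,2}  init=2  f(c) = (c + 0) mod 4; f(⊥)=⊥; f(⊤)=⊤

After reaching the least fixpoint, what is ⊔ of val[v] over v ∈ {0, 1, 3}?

⊤

Trace (8 dequeues):
  [1] u=0 | in 2 | out 0 | prev ⊥ | push {}
  [2] u=1 | in ⊤ | out ⊤ | prev ⊥ | push {}
  [3] u=2 | in ⊤ | out ⊤ | prev ⊥ | push {0,1}
  [4] u=3 | in ⊤ | out ⊤ | prev 2 | push {2}
  [5] u=0 | in ⊤ | out ⊤ | prev 0 | push {3}
  [6] u=1 | in ⊤ | out ⊤ | ==
  [7] u=2 | in ⊤ | out ⊤ | ==
  [8] u=3 | in ⊤ | out ⊤ | ==

Converged values:
  [0] ⊤
  [1] ⊤
  [2] ⊤
  [3] ⊤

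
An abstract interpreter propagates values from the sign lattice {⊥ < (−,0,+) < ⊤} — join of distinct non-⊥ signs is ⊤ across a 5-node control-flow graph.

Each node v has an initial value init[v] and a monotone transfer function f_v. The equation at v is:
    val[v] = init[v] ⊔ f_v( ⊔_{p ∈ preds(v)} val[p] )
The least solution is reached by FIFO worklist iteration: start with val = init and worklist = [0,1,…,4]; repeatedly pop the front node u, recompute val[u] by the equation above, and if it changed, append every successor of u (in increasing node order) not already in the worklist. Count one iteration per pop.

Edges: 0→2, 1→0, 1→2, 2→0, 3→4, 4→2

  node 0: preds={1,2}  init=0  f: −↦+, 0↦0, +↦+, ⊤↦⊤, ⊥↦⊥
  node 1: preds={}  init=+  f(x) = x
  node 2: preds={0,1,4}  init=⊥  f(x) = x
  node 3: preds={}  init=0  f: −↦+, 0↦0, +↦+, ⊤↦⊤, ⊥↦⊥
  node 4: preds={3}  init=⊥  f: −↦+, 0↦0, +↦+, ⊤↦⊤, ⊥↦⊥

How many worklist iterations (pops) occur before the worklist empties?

7

Iteration log — 7 steps:
  step 1. node 0  ⊔preds=+  new=⊤  old=0  +wl: 
  step 2. node 1  ⊔preds=⊥  new=+  stable
  step 3. node 2  ⊔preds=⊤  new=⊤  old=⊥  +wl: 0
  step 4. node 3  ⊔preds=⊥  new=0  stable
  step 5. node 4  ⊔preds=0  new=0  old=⊥  +wl: 2
  step 6. node 0  ⊔preds=⊤  new=⊤  stable
  step 7. node 2  ⊔preds=⊤  new=⊤  stable

Least fixpoint reached:
  node 0: ⊤
  node 1: +
  node 2: ⊤
  node 3: 0
  node 4: 0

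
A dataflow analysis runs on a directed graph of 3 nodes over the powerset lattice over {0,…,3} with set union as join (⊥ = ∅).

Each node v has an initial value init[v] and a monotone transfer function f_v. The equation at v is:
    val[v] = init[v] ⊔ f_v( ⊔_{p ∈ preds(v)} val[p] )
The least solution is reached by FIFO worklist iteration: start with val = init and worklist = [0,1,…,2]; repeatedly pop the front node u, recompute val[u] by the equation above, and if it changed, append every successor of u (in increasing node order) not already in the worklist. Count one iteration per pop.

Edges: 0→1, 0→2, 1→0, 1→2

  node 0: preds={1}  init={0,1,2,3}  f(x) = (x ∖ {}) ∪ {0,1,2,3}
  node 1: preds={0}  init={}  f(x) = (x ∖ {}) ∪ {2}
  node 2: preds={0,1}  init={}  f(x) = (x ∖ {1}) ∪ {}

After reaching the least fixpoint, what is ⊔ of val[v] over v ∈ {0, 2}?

{0,1,2,3}

Trace (4 dequeues):
  [1] u=0 | in {} | out {0,1,2,3} | ==
  [2] u=1 | in {0,1,2,3} | out {0,1,2,3} | prev {} | push {0}
  [3] u=2 | in {0,1,2,3} | out {0,2,3} | prev {} | push {}
  [4] u=0 | in {0,1,2,3} | out {0,1,2,3} | ==

Converged values:
  [0] {0,1,2,3}
  [1] {0,1,2,3}
  [2] {0,2,3}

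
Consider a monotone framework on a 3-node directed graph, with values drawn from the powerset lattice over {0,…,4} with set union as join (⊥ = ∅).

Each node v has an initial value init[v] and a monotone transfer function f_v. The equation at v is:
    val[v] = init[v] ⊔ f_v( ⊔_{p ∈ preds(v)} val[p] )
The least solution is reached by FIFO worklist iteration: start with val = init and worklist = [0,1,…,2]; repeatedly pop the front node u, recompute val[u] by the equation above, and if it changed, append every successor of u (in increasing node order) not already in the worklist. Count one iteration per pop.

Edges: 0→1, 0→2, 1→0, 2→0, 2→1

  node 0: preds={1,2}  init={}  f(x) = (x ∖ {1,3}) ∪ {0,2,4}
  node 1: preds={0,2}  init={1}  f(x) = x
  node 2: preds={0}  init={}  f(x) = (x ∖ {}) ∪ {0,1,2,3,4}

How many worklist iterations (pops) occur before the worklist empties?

Iteration log — 6 steps:
  step 1. node 0  ⊔preds={1}  new={0,2,4}  old={}  +wl: 
  step 2. node 1  ⊔preds={0,2,4}  new={0,1,2,4}  old={1}  +wl: 0
  step 3. node 2  ⊔preds={0,2,4}  new={0,1,2,3,4}  old={}  +wl: 1
  step 4. node 0  ⊔preds={0,1,2,3,4}  new={0,2,4}  stable
  step 5. node 1  ⊔preds={0,1,2,3,4}  new={0,1,2,3,4}  old={0,1,2,4}  +wl: 0
  step 6. node 0  ⊔preds={0,1,2,3,4}  new={0,2,4}  stable

Least fixpoint reached:
  node 0: {0,2,4}
  node 1: {0,1,2,3,4}
  node 2: {0,1,2,3,4}

6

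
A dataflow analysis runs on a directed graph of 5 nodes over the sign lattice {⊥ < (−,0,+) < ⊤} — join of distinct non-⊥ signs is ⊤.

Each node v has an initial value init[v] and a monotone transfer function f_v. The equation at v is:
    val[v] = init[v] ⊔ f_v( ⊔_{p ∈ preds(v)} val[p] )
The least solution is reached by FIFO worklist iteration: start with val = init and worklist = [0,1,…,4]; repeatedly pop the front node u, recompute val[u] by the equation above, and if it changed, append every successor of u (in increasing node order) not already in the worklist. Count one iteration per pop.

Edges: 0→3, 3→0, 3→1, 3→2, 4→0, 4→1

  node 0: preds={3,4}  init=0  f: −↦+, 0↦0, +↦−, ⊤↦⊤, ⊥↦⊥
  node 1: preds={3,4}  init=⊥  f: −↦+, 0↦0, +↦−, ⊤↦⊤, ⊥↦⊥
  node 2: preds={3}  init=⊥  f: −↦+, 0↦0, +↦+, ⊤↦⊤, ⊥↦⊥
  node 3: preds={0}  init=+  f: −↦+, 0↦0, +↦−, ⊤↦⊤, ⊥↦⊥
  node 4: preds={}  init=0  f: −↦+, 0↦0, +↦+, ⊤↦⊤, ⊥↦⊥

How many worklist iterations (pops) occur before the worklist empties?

8

Trace (8 dequeues):
  [1] u=0 | in ⊤ | out ⊤ | prev 0 | push {}
  [2] u=1 | in ⊤ | out ⊤ | prev ⊥ | push {}
  [3] u=2 | in + | out + | prev ⊥ | push {}
  [4] u=3 | in ⊤ | out ⊤ | prev + | push {0,1,2}
  [5] u=4 | in ⊥ | out 0 | ==
  [6] u=0 | in ⊤ | out ⊤ | ==
  [7] u=1 | in ⊤ | out ⊤ | ==
  [8] u=2 | in ⊤ | out ⊤ | prev + | push {}

Converged values:
  [0] ⊤
  [1] ⊤
  [2] ⊤
  [3] ⊤
  [4] 0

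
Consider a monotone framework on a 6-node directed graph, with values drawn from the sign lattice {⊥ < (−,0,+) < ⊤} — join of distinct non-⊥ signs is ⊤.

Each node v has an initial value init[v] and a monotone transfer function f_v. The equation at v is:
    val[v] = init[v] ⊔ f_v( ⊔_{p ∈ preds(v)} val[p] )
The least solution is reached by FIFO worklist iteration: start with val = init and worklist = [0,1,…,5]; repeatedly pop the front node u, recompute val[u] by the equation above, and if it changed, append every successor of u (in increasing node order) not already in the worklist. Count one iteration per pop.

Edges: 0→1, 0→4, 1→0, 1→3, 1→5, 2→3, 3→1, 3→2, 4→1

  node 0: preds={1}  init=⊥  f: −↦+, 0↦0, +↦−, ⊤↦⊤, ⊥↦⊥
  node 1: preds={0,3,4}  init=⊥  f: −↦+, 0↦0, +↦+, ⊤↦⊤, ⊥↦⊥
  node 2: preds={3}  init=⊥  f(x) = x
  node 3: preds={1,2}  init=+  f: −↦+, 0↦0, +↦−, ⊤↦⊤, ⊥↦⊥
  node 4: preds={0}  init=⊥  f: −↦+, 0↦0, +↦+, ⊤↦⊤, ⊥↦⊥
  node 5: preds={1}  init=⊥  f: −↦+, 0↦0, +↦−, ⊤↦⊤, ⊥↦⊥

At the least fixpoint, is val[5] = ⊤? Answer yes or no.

yes

Trace (16 dequeues):
  [1] u=0 | in ⊥ | out ⊥ | ==
  [2] u=1 | in + | out + | prev ⊥ | push {0}
  [3] u=2 | in + | out + | prev ⊥ | push {}
  [4] u=3 | in + | out ⊤ | prev + | push {1,2}
  [5] u=4 | in ⊥ | out ⊥ | ==
  [6] u=5 | in + | out − | prev ⊥ | push {}
  [7] u=0 | in + | out − | prev ⊥ | push {4}
  [8] u=1 | in ⊤ | out ⊤ | prev + | push {0,3,5}
  [9] u=2 | in ⊤ | out ⊤ | prev + | push {}
  [10] u=4 | in − | out + | prev ⊥ | push {1}
  [11] u=0 | in ⊤ | out ⊤ | prev − | push {4}
  [12] u=3 | in ⊤ | out ⊤ | ==
  [13] u=5 | in ⊤ | out ⊤ | prev − | push {}
  [14] u=1 | in ⊤ | out ⊤ | ==
  [15] u=4 | in ⊤ | out ⊤ | prev + | push {1}
  [16] u=1 | in ⊤ | out ⊤ | ==

Converged values:
  [0] ⊤
  [1] ⊤
  [2] ⊤
  [3] ⊤
  [4] ⊤
  [5] ⊤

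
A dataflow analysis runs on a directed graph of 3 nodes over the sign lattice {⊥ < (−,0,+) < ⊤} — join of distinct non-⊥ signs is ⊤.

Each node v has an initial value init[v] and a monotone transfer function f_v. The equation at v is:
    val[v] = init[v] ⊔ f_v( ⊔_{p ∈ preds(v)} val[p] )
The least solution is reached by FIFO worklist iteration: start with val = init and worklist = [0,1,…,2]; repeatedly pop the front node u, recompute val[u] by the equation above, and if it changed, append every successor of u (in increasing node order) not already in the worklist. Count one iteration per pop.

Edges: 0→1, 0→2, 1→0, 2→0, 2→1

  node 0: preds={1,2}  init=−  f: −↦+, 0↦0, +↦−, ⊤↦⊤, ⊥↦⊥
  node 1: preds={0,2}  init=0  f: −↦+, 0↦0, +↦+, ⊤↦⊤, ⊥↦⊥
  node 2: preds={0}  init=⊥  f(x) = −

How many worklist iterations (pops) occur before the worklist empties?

Worklist (5 pops):
  #1 pop 0: in=0 → ⊤ (was −); enqueue []
  #2 pop 1: in=⊤ → ⊤ (was 0); enqueue [0]
  #3 pop 2: in=⊤ → − (was ⊥); enqueue [1]
  #4 pop 0: in=⊤ → ⊤ (no change)
  #5 pop 1: in=⊤ → ⊤ (no change)

Fixpoint:
  val[0] = ⊤
  val[1] = ⊤
  val[2] = −

5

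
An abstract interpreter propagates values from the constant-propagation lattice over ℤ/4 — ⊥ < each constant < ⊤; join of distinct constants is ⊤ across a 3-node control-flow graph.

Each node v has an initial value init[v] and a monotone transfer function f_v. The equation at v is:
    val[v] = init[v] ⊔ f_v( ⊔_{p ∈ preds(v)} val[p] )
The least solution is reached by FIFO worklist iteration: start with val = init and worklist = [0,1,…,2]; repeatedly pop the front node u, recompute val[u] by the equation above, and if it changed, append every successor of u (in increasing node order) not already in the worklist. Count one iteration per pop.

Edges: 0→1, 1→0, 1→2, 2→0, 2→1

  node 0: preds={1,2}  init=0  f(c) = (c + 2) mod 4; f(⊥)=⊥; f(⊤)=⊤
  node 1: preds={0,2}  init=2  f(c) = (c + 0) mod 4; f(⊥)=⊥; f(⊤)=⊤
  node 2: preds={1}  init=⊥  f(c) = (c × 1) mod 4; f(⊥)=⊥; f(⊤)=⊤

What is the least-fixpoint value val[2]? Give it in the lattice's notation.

⊤

Trace (5 dequeues):
  [1] u=0 | in 2 | out 0 | ==
  [2] u=1 | in 0 | out ⊤ | prev 2 | push {0}
  [3] u=2 | in ⊤ | out ⊤ | prev ⊥ | push {1}
  [4] u=0 | in ⊤ | out ⊤ | prev 0 | push {}
  [5] u=1 | in ⊤ | out ⊤ | ==

Converged values:
  [0] ⊤
  [1] ⊤
  [2] ⊤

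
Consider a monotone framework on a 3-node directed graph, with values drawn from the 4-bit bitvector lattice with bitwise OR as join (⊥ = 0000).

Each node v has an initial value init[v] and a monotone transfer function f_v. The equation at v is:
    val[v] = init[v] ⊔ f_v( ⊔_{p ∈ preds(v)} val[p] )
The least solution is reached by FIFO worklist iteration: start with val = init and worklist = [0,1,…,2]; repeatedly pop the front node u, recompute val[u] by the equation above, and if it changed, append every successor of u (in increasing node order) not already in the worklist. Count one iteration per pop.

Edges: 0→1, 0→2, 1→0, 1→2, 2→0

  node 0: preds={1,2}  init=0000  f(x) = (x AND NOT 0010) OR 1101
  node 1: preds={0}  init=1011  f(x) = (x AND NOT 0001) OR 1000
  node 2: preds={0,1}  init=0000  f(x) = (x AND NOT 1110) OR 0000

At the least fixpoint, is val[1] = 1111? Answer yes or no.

Iteration log — 4 steps:
  step 1. node 0  ⊔preds=1011  new=1101  old=0000  +wl: 
  step 2. node 1  ⊔preds=1101  new=1111  old=1011  +wl: 0
  step 3. node 2  ⊔preds=1111  new=0001  old=0000  +wl: 
  step 4. node 0  ⊔preds=1111  new=1101  stable

Least fixpoint reached:
  node 0: 1101
  node 1: 1111
  node 2: 0001

yes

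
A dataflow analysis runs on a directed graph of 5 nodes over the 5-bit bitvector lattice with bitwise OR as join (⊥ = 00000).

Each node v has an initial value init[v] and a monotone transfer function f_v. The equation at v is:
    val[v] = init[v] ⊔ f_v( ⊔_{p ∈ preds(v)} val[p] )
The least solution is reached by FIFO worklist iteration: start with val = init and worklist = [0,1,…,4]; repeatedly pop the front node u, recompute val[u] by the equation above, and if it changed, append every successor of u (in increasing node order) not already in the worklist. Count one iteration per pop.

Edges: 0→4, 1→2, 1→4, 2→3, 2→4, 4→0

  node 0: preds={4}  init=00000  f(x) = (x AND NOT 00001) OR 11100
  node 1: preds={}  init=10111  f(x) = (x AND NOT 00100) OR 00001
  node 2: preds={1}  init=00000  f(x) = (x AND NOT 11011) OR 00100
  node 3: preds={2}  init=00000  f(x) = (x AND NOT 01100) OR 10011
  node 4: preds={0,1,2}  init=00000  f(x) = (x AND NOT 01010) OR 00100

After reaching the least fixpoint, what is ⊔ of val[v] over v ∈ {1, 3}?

Worklist (6 pops):
  #1 pop 0: in=00000 → 11100 (was 00000); enqueue []
  #2 pop 1: in=00000 → 10111 (no change)
  #3 pop 2: in=10111 → 00100 (was 00000); enqueue []
  #4 pop 3: in=00100 → 10011 (was 00000); enqueue []
  #5 pop 4: in=11111 → 10101 (was 00000); enqueue [0]
  #6 pop 0: in=10101 → 11100 (no change)

Fixpoint:
  val[0] = 11100
  val[1] = 10111
  val[2] = 00100
  val[3] = 10011
  val[4] = 10101

10111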